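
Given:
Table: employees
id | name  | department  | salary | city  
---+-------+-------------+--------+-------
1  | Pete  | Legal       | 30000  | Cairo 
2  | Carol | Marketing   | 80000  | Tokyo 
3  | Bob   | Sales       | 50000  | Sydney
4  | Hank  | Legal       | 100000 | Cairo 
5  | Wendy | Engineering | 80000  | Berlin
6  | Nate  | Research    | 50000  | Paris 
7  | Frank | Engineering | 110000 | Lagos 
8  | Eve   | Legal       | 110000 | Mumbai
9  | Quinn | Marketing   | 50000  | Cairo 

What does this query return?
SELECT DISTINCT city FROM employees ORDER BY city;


All 'city' values (row order): Cairo, Tokyo, Sydney, Cairo, Berlin, Paris, Lagos, Mumbai, Cairo
Removing duplicates leaves 7 unique value(s).

7 values:
Berlin
Cairo
Lagos
Mumbai
Paris
Sydney
Tokyo


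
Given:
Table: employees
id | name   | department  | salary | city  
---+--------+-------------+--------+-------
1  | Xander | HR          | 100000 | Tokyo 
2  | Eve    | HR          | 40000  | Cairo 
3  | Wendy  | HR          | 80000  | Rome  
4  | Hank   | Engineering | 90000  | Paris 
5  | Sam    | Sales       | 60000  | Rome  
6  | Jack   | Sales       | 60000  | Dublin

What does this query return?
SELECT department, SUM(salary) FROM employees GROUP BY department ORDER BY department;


Summing salary within each department:
  Engineering: 90000 = 90000
  HR: 100000 + 40000 + 80000 = 220000
  Sales: 60000 + 60000 = 120000


3 groups:
Engineering, 90000
HR, 220000
Sales, 120000


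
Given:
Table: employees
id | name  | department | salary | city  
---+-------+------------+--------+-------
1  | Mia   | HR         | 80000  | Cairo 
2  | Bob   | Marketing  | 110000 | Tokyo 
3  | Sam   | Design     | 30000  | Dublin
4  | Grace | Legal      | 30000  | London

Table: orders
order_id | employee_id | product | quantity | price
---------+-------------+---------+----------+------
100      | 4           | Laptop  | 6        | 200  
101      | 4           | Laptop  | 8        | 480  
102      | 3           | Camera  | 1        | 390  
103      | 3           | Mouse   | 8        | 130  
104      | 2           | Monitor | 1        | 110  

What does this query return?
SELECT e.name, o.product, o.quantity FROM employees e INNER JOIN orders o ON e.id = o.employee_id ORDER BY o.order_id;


Joining employees.id = orders.employee_id:
  employee Grace (id=4) -> order Laptop
  employee Grace (id=4) -> order Laptop
  employee Sam (id=3) -> order Camera
  employee Sam (id=3) -> order Mouse
  employee Bob (id=2) -> order Monitor


5 rows:
Grace, Laptop, 6
Grace, Laptop, 8
Sam, Camera, 1
Sam, Mouse, 8
Bob, Monitor, 1


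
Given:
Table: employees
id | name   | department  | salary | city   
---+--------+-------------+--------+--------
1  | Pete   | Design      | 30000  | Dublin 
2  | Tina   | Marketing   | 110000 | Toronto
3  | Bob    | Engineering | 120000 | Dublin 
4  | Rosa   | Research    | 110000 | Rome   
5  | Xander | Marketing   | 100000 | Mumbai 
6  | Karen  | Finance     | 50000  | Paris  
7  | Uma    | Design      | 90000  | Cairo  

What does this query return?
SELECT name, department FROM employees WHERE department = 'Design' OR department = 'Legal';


Filtering: department = 'Design' OR 'Legal'
Matching: 2 rows

2 rows:
Pete, Design
Uma, Design


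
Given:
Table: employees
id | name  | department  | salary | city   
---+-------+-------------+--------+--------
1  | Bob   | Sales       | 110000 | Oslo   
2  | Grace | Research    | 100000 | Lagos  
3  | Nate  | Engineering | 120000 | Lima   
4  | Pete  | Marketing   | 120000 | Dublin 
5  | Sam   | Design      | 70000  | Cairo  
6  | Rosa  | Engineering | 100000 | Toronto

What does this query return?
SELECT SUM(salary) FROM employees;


SUM(salary) = 110000 + 100000 + 120000 + 120000 + 70000 + 100000 = 620000

620000


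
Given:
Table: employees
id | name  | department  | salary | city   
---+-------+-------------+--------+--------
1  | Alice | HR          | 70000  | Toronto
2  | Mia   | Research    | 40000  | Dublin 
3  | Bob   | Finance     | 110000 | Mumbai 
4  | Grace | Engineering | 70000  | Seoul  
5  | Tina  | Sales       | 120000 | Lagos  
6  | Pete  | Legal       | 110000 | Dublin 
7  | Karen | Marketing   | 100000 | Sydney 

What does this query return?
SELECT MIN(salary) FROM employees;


Salaries: 70000, 40000, 110000, 70000, 120000, 110000, 100000
MIN = 40000

40000


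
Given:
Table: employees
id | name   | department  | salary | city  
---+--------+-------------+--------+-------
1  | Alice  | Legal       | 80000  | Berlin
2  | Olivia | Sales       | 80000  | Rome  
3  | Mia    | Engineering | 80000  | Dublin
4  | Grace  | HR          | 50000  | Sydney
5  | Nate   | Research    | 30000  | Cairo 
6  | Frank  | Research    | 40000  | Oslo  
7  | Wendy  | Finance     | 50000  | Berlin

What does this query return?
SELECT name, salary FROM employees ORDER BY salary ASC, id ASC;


Sorting by salary ASC, then id ASC for ties

7 rows:
Nate, 30000
Frank, 40000
Grace, 50000
Wendy, 50000
Alice, 80000
Olivia, 80000
Mia, 80000


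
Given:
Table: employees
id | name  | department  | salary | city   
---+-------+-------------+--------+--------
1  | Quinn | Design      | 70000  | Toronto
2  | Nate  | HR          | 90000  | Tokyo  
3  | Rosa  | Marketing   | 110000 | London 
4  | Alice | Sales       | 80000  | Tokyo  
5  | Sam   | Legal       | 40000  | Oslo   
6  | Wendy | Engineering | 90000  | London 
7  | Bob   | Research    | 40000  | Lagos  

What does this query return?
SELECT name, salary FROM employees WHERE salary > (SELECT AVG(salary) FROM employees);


Subquery: AVG(salary) = 74285.71
Filtering: salary > 74285.71
  Nate (90000) -> MATCH
  Rosa (110000) -> MATCH
  Alice (80000) -> MATCH
  Wendy (90000) -> MATCH


4 rows:
Nate, 90000
Rosa, 110000
Alice, 80000
Wendy, 90000


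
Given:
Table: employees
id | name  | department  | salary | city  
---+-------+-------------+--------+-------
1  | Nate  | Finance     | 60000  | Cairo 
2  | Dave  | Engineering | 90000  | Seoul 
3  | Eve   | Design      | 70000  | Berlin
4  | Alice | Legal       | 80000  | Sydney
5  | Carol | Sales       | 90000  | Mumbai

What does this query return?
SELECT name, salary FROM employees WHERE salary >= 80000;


Filtering: salary >= 80000
Matching: 3 rows

3 rows:
Dave, 90000
Alice, 80000
Carol, 90000


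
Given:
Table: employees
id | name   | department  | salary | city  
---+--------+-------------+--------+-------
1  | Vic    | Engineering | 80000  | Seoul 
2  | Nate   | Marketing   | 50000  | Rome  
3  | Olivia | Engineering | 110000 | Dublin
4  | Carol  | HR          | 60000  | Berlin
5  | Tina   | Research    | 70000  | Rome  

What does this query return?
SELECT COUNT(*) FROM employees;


COUNT(*) counts all rows

5


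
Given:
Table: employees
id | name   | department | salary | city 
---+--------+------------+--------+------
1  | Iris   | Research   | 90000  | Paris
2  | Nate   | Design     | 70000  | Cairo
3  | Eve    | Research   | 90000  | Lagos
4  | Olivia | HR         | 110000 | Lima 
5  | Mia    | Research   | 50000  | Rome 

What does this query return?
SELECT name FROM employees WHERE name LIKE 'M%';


LIKE 'M%' matches names starting with 'M'
Matching: 1

1 rows:
Mia


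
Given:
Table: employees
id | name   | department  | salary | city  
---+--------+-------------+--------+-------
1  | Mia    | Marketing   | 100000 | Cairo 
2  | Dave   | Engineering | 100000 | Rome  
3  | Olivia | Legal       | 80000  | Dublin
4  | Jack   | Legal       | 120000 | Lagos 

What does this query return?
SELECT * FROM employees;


SELECT * returns all 4 rows with all columns

4 rows:
1, Mia, Marketing, 100000, Cairo
2, Dave, Engineering, 100000, Rome
3, Olivia, Legal, 80000, Dublin
4, Jack, Legal, 120000, Lagos


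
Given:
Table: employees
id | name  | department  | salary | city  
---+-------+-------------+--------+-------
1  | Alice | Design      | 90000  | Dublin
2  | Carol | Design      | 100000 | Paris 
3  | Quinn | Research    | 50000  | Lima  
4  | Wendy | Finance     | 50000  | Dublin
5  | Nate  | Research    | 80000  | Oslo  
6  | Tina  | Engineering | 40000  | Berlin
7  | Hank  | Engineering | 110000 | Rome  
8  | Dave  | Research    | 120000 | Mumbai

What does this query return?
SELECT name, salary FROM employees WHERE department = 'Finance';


Filtering: department = 'Finance'
Matching rows: 1

1 rows:
Wendy, 50000


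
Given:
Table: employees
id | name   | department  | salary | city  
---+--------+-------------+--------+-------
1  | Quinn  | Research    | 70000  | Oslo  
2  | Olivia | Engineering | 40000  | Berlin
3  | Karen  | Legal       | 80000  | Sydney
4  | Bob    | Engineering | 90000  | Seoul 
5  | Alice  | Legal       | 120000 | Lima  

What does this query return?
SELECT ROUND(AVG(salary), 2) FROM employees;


SUM(salary) = 400000
COUNT = 5
ROUND(AVG, 2) = ROUND(400000 / 5, 2) = 80000.0

80000.0


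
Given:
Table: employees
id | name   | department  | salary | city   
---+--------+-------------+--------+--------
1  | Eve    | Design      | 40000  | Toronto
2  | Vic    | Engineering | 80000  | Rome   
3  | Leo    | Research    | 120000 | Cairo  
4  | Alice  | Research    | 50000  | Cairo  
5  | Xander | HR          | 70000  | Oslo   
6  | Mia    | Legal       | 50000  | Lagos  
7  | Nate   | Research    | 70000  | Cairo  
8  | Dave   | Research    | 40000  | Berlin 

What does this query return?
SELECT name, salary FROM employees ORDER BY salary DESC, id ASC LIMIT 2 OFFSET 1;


Sort by salary DESC (id ASC tiebreak), then skip 1 and take 2
Rows 2 through 3

2 rows:
Vic, 80000
Xander, 70000


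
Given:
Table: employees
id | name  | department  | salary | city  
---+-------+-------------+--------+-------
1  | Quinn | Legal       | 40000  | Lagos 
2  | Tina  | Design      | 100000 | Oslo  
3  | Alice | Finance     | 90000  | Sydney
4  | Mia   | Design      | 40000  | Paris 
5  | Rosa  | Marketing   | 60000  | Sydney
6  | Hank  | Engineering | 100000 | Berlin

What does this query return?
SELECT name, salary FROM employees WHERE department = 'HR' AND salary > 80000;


Filtering: department = 'HR' AND salary > 80000
Matching: 0 rows

Empty result set (0 rows)


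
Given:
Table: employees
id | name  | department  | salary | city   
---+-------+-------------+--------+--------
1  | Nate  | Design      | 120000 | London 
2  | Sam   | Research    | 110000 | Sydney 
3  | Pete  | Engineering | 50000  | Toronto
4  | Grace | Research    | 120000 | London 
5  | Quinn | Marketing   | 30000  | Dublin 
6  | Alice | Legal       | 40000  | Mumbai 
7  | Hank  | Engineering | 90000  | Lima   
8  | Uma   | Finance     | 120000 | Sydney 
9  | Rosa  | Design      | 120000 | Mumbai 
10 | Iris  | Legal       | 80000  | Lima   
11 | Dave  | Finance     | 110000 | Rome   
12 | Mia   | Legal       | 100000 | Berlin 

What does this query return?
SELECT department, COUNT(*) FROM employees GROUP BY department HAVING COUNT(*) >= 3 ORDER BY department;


Groups with count >= 3:
  Legal: 3 -> PASS
  Design: 2 -> filtered out
  Engineering: 2 -> filtered out
  Finance: 2 -> filtered out
  Marketing: 1 -> filtered out
  Research: 2 -> filtered out


1 groups:
Legal, 3


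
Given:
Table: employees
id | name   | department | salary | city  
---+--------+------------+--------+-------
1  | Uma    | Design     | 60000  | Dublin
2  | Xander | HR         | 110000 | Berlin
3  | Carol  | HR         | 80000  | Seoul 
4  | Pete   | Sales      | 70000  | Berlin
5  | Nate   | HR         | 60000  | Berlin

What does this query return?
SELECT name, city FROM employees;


Projecting columns: name, city

5 rows:
Uma, Dublin
Xander, Berlin
Carol, Seoul
Pete, Berlin
Nate, Berlin


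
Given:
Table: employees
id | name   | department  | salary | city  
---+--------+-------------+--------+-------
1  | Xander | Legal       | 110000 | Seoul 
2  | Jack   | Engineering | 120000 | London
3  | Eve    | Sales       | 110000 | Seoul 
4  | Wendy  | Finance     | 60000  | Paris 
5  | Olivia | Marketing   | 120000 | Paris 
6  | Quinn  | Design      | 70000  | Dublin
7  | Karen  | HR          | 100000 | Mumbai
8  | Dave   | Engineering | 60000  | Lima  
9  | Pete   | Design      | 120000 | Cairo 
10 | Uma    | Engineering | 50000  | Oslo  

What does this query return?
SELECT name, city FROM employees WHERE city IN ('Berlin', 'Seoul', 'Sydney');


Filtering: city IN ('Berlin', 'Seoul', 'Sydney')
Matching: 2 rows

2 rows:
Xander, Seoul
Eve, Seoul


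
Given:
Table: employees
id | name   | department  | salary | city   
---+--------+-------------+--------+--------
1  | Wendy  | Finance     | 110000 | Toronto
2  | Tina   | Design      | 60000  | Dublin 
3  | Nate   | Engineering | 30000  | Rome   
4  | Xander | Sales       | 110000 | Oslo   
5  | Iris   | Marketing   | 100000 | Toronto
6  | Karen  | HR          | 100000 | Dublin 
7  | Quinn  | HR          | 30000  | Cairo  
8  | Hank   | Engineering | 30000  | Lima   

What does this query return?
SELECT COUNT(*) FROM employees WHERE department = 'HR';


Counting rows where department = 'HR'
  Karen -> MATCH
  Quinn -> MATCH


2


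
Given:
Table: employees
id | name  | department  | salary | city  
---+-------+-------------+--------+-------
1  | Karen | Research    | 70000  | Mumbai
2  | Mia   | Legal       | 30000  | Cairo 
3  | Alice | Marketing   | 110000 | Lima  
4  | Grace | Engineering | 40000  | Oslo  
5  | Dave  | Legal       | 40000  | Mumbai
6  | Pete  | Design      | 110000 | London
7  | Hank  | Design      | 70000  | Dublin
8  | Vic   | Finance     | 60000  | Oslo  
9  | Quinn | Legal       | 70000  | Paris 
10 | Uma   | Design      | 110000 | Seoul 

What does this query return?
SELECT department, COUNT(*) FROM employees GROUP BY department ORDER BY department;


Assigning each row to its department group:
  Karen -> Research
  Mia -> Legal
  Alice -> Marketing
  Grace -> Engineering
  Dave -> Legal
  Pete -> Design
  Hank -> Design
  Vic -> Finance
  Quinn -> Legal
  Uma -> Design


6 groups:
Design, 3
Engineering, 1
Finance, 1
Legal, 3
Marketing, 1
Research, 1


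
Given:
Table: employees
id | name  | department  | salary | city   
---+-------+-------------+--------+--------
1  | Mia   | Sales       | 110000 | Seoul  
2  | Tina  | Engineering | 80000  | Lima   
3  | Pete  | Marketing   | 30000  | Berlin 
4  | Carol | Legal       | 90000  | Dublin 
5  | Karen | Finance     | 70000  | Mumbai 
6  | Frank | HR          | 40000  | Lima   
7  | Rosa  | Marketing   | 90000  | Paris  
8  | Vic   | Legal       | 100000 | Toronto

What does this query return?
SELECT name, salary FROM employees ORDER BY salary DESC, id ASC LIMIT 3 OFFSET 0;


Sort by salary DESC (id ASC tiebreak), then skip 0 and take 3
Rows 1 through 3

3 rows:
Mia, 110000
Vic, 100000
Carol, 90000


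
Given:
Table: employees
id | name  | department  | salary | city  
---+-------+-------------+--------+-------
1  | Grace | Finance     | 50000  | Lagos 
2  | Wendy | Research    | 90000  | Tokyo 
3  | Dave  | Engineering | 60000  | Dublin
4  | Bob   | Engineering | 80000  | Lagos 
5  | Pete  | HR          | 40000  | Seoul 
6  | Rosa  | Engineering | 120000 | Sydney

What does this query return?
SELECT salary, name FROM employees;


Projecting columns: salary, name

6 rows:
50000, Grace
90000, Wendy
60000, Dave
80000, Bob
40000, Pete
120000, Rosa


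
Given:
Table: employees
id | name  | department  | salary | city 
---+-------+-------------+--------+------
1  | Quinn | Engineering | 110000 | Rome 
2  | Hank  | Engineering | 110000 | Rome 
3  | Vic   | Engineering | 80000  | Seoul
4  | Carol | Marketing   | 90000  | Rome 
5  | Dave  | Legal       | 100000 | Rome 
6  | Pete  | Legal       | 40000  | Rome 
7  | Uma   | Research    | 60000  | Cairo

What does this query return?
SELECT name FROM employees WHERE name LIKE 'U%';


LIKE 'U%' matches names starting with 'U'
Matching: 1

1 rows:
Uma


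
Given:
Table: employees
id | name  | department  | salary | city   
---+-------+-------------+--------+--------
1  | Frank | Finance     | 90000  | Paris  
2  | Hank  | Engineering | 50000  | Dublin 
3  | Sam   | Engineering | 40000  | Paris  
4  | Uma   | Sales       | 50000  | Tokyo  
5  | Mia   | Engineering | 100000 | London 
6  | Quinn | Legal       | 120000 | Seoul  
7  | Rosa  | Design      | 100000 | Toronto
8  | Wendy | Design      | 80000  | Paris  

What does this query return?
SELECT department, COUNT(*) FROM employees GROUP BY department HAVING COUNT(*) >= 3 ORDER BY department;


Groups with count >= 3:
  Engineering: 3 -> PASS
  Design: 2 -> filtered out
  Finance: 1 -> filtered out
  Legal: 1 -> filtered out
  Sales: 1 -> filtered out


1 groups:
Engineering, 3


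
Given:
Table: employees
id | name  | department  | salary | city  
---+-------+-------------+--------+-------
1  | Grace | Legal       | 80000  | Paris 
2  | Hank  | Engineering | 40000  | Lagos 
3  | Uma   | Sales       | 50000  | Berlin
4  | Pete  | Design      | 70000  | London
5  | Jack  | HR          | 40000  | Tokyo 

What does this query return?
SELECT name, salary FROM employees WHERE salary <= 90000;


Filtering: salary <= 90000
Matching: 5 rows

5 rows:
Grace, 80000
Hank, 40000
Uma, 50000
Pete, 70000
Jack, 40000


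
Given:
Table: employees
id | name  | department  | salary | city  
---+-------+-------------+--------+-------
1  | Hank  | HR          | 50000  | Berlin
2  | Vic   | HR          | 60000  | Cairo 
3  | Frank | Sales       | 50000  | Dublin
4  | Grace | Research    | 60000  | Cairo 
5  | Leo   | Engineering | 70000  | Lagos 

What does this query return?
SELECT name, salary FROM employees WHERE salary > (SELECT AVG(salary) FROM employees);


Subquery: AVG(salary) = 58000.0
Filtering: salary > 58000.0
  Vic (60000) -> MATCH
  Grace (60000) -> MATCH
  Leo (70000) -> MATCH


3 rows:
Vic, 60000
Grace, 60000
Leo, 70000


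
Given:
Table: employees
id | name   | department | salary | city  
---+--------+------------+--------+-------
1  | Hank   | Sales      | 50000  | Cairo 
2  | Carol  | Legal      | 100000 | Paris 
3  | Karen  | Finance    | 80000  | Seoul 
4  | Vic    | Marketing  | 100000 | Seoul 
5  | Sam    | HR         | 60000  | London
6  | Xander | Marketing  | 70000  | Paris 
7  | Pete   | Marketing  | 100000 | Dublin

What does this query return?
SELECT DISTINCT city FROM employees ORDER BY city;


All 'city' values (row order): Cairo, Paris, Seoul, Seoul, London, Paris, Dublin
Removing duplicates leaves 5 unique value(s).

5 values:
Cairo
Dublin
London
Paris
Seoul


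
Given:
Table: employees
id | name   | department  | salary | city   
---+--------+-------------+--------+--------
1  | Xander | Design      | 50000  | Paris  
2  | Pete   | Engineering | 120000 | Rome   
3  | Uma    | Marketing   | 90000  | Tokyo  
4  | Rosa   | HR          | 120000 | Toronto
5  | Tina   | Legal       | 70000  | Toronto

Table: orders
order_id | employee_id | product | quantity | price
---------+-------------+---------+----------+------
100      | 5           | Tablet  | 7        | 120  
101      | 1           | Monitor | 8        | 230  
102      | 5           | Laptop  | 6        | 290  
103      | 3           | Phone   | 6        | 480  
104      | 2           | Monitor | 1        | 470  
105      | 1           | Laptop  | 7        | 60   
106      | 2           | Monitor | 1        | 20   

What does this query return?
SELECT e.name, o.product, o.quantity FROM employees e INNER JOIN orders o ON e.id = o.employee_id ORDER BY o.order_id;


Joining employees.id = orders.employee_id:
  employee Tina (id=5) -> order Tablet
  employee Xander (id=1) -> order Monitor
  employee Tina (id=5) -> order Laptop
  employee Uma (id=3) -> order Phone
  employee Pete (id=2) -> order Monitor
  employee Xander (id=1) -> order Laptop
  employee Pete (id=2) -> order Monitor


7 rows:
Tina, Tablet, 7
Xander, Monitor, 8
Tina, Laptop, 6
Uma, Phone, 6
Pete, Monitor, 1
Xander, Laptop, 7
Pete, Monitor, 1


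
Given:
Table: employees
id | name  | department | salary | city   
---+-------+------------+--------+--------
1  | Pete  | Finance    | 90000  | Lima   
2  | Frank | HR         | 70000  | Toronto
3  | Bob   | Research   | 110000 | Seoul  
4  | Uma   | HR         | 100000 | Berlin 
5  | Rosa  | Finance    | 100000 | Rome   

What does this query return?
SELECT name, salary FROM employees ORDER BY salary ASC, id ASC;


Sorting by salary ASC, then id ASC for ties

5 rows:
Frank, 70000
Pete, 90000
Uma, 100000
Rosa, 100000
Bob, 110000


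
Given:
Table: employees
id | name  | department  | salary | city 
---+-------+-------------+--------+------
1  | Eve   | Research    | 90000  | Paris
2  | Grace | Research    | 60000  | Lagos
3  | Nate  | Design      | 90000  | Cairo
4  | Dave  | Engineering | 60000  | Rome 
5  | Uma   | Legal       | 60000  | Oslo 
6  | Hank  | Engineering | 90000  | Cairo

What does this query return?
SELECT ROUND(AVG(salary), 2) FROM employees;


SUM(salary) = 450000
COUNT = 6
ROUND(AVG, 2) = ROUND(450000 / 6, 2) = 75000.0

75000.0


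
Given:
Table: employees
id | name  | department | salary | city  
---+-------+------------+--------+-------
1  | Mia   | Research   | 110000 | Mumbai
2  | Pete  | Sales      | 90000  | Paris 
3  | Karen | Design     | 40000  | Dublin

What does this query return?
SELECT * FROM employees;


SELECT * returns all 3 rows with all columns

3 rows:
1, Mia, Research, 110000, Mumbai
2, Pete, Sales, 90000, Paris
3, Karen, Design, 40000, Dublin


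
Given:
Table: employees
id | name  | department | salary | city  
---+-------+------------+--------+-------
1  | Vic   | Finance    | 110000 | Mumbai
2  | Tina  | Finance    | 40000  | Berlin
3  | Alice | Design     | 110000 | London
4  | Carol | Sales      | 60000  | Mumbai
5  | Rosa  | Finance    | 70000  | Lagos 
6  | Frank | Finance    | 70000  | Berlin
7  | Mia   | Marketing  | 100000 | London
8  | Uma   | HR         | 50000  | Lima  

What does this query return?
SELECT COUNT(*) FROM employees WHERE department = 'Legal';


Counting rows where department = 'Legal'


0


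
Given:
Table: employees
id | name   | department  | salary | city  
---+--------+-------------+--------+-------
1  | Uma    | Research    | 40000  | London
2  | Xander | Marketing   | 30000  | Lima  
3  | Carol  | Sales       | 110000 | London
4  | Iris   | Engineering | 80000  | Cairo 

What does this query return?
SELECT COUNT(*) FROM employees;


COUNT(*) counts all rows

4


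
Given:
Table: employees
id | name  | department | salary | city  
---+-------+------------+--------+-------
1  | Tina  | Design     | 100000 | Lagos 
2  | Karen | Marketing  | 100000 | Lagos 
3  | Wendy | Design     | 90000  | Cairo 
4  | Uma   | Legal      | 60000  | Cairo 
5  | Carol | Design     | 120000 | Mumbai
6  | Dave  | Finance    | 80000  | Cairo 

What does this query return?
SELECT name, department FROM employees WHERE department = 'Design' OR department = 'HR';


Filtering: department = 'Design' OR 'HR'
Matching: 3 rows

3 rows:
Tina, Design
Wendy, Design
Carol, Design


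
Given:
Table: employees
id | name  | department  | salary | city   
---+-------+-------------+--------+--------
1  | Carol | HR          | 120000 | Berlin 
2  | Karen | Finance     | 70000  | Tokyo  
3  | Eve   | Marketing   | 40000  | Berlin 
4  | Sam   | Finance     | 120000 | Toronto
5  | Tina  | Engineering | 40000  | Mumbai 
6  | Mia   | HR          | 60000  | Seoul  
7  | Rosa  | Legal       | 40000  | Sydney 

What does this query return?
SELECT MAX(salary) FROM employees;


Salaries: 120000, 70000, 40000, 120000, 40000, 60000, 40000
MAX = 120000

120000


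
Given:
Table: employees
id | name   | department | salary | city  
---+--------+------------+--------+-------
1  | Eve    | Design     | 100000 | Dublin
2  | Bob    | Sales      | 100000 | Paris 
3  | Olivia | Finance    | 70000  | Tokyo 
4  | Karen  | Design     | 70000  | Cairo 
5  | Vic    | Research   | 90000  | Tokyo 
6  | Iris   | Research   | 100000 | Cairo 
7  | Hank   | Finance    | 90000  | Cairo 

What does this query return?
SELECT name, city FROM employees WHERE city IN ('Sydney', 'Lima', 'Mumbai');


Filtering: city IN ('Sydney', 'Lima', 'Mumbai')
Matching: 0 rows

Empty result set (0 rows)


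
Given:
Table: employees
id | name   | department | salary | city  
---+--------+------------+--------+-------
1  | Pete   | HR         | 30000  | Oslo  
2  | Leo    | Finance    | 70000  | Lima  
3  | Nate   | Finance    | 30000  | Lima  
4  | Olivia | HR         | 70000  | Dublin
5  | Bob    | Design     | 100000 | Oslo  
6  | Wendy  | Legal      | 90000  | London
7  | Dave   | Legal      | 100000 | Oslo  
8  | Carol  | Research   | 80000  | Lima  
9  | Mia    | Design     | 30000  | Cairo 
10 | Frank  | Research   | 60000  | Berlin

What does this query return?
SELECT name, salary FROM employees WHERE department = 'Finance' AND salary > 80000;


Filtering: department = 'Finance' AND salary > 80000
Matching: 0 rows

Empty result set (0 rows)


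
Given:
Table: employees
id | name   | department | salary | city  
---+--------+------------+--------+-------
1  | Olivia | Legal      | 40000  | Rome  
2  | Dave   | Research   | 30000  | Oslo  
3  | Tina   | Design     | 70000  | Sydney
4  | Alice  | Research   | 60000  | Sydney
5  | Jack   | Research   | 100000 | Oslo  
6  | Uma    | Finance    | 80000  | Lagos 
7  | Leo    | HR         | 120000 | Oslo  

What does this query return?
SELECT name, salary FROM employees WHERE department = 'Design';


Filtering: department = 'Design'
Matching rows: 1

1 rows:
Tina, 70000


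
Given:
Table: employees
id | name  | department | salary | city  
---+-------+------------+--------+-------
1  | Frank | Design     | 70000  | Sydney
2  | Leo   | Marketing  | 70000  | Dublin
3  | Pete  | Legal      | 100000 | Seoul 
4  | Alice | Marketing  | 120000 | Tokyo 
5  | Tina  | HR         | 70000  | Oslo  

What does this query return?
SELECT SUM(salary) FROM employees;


SUM(salary) = 70000 + 70000 + 100000 + 120000 + 70000 = 430000

430000


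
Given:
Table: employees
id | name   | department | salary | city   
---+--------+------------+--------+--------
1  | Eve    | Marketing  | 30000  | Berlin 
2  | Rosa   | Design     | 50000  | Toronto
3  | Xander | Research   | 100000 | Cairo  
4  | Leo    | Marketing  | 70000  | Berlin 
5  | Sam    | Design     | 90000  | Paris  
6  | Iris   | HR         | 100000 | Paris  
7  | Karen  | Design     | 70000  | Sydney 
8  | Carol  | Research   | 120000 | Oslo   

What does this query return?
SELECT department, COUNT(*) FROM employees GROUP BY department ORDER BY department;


Assigning each row to its department group:
  Eve -> Marketing
  Rosa -> Design
  Xander -> Research
  Leo -> Marketing
  Sam -> Design
  Iris -> HR
  Karen -> Design
  Carol -> Research


4 groups:
Design, 3
HR, 1
Marketing, 2
Research, 2


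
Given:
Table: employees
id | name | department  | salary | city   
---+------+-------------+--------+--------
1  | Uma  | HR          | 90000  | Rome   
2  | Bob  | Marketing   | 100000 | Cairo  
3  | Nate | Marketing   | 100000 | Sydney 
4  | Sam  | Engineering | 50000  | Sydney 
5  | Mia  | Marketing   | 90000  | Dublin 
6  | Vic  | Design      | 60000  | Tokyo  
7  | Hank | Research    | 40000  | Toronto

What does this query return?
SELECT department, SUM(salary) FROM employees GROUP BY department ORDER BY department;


Summing salary within each department:
  Design: 60000 = 60000
  Engineering: 50000 = 50000
  HR: 90000 = 90000
  Marketing: 100000 + 100000 + 90000 = 290000
  Research: 40000 = 40000


5 groups:
Design, 60000
Engineering, 50000
HR, 90000
Marketing, 290000
Research, 40000


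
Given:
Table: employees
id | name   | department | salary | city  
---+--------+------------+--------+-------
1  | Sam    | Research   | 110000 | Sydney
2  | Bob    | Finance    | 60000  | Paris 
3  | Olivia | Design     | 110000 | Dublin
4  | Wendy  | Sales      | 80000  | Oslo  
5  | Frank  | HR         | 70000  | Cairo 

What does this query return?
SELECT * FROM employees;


SELECT * returns all 5 rows with all columns

5 rows:
1, Sam, Research, 110000, Sydney
2, Bob, Finance, 60000, Paris
3, Olivia, Design, 110000, Dublin
4, Wendy, Sales, 80000, Oslo
5, Frank, HR, 70000, Cairo


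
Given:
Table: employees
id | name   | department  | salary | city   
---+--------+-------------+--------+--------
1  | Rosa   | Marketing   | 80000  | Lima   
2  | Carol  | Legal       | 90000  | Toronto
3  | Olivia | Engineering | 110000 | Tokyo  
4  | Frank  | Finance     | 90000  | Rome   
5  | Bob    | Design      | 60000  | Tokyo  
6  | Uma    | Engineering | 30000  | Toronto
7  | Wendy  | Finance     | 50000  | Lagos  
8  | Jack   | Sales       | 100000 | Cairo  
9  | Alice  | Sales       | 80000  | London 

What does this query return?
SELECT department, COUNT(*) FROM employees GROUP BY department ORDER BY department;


Assigning each row to its department group:
  Rosa -> Marketing
  Carol -> Legal
  Olivia -> Engineering
  Frank -> Finance
  Bob -> Design
  Uma -> Engineering
  Wendy -> Finance
  Jack -> Sales
  Alice -> Sales


6 groups:
Design, 1
Engineering, 2
Finance, 2
Legal, 1
Marketing, 1
Sales, 2


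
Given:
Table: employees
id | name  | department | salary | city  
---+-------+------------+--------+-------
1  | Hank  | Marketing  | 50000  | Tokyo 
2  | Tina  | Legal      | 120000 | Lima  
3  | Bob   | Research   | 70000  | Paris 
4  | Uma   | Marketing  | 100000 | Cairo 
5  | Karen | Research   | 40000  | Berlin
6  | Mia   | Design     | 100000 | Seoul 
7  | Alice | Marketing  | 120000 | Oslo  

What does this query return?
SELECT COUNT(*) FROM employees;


COUNT(*) counts all rows

7


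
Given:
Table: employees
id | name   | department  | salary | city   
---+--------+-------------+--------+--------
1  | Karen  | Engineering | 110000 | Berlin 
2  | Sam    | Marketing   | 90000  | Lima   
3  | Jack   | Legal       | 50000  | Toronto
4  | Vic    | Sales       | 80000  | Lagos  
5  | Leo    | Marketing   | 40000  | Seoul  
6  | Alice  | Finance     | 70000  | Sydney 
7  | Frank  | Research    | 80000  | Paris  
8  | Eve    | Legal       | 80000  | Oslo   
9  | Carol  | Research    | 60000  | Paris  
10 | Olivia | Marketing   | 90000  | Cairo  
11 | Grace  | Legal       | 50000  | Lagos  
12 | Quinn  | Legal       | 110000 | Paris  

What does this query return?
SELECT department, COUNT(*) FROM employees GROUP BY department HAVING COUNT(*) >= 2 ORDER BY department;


Groups with count >= 2:
  Legal: 4 -> PASS
  Marketing: 3 -> PASS
  Research: 2 -> PASS
  Engineering: 1 -> filtered out
  Finance: 1 -> filtered out
  Sales: 1 -> filtered out


3 groups:
Legal, 4
Marketing, 3
Research, 2


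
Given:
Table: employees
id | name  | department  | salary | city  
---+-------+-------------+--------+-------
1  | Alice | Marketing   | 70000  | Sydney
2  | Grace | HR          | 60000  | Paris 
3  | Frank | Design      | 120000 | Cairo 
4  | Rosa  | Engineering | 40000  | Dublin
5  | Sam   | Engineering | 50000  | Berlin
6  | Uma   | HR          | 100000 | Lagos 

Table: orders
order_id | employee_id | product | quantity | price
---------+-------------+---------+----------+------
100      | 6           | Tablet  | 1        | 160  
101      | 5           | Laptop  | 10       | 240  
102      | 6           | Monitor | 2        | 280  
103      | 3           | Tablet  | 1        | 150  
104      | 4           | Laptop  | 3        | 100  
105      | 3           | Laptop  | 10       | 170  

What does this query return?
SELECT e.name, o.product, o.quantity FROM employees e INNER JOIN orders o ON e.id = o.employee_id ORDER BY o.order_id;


Joining employees.id = orders.employee_id:
  employee Uma (id=6) -> order Tablet
  employee Sam (id=5) -> order Laptop
  employee Uma (id=6) -> order Monitor
  employee Frank (id=3) -> order Tablet
  employee Rosa (id=4) -> order Laptop
  employee Frank (id=3) -> order Laptop


6 rows:
Uma, Tablet, 1
Sam, Laptop, 10
Uma, Monitor, 2
Frank, Tablet, 1
Rosa, Laptop, 3
Frank, Laptop, 10


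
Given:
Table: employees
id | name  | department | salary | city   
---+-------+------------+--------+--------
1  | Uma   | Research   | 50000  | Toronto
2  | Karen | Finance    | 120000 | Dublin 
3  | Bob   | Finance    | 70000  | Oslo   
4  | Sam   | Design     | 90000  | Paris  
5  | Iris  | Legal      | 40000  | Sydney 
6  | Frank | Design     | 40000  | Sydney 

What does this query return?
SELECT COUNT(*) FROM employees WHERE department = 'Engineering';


Counting rows where department = 'Engineering'


0


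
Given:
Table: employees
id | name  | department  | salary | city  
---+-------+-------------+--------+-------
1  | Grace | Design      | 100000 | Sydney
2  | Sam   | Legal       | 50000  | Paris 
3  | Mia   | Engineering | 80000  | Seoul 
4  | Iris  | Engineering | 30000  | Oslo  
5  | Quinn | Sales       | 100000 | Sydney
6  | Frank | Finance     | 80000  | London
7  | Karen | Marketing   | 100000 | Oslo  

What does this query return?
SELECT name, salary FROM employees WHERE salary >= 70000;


Filtering: salary >= 70000
Matching: 5 rows

5 rows:
Grace, 100000
Mia, 80000
Quinn, 100000
Frank, 80000
Karen, 100000


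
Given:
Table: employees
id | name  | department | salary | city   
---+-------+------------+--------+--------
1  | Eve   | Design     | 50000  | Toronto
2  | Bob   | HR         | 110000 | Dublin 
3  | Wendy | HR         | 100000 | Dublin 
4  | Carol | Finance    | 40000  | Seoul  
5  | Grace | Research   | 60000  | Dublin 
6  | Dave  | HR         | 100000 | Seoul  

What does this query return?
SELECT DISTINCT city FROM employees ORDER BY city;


All 'city' values (row order): Toronto, Dublin, Dublin, Seoul, Dublin, Seoul
Removing duplicates leaves 3 unique value(s).

3 values:
Dublin
Seoul
Toronto


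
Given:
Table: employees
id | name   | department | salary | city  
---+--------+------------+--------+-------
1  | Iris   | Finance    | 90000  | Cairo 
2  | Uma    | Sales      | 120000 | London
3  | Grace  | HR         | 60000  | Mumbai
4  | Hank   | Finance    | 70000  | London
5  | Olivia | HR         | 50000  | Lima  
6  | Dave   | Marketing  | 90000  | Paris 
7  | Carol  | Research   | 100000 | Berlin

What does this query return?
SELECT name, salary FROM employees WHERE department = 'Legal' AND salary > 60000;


Filtering: department = 'Legal' AND salary > 60000
Matching: 0 rows

Empty result set (0 rows)


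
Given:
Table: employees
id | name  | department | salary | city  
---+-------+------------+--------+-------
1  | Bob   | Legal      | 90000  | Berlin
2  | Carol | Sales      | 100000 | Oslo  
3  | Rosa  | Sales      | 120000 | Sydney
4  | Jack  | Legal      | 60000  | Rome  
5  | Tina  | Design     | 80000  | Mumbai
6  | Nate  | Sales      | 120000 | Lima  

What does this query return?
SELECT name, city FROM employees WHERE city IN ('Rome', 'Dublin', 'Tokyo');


Filtering: city IN ('Rome', 'Dublin', 'Tokyo')
Matching: 1 rows

1 rows:
Jack, Rome


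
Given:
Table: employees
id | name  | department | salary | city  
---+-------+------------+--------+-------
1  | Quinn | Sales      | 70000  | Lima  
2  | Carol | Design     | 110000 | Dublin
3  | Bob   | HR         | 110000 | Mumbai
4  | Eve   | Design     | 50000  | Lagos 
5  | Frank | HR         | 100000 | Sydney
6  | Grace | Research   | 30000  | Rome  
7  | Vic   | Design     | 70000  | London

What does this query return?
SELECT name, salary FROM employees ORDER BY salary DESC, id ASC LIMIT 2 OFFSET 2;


Sort by salary DESC (id ASC tiebreak), then skip 2 and take 2
Rows 3 through 4

2 rows:
Frank, 100000
Quinn, 70000


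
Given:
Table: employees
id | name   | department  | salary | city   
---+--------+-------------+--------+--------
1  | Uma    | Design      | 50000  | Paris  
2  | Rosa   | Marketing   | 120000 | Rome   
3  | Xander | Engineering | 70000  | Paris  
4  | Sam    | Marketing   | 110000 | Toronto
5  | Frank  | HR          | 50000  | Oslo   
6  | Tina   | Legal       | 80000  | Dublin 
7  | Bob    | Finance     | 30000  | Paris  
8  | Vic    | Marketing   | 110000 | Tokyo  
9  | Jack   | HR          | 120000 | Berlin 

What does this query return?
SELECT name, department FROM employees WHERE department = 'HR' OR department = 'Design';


Filtering: department = 'HR' OR 'Design'
Matching: 3 rows

3 rows:
Uma, Design
Frank, HR
Jack, HR


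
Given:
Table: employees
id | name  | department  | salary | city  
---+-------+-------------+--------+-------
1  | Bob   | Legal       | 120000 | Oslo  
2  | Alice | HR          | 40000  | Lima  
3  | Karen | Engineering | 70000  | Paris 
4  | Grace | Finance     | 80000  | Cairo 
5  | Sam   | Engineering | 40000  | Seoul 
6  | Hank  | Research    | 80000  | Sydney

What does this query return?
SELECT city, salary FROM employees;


Projecting columns: city, salary

6 rows:
Oslo, 120000
Lima, 40000
Paris, 70000
Cairo, 80000
Seoul, 40000
Sydney, 80000


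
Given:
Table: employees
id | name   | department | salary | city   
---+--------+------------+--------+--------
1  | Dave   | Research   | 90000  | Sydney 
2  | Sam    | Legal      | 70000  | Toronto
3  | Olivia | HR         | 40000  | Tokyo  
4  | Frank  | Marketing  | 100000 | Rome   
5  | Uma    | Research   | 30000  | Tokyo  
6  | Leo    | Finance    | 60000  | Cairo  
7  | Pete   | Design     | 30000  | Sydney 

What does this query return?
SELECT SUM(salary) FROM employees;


SUM(salary) = 90000 + 70000 + 40000 + 100000 + 30000 + 60000 + 30000 = 420000

420000


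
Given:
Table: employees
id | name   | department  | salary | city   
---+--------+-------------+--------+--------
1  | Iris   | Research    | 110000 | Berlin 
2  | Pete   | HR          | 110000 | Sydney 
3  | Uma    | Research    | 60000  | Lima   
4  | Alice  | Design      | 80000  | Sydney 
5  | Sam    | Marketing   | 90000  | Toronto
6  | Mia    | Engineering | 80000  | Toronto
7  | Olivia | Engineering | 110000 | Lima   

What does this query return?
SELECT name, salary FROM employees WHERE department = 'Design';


Filtering: department = 'Design'
Matching rows: 1

1 rows:
Alice, 80000


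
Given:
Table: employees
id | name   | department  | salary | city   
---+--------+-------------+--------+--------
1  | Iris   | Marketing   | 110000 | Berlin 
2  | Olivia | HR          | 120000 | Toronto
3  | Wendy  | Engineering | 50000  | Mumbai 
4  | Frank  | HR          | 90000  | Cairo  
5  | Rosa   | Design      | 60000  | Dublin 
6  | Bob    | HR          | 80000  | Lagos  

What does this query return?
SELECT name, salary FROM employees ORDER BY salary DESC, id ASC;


Sorting by salary DESC, then id ASC for ties

6 rows:
Olivia, 120000
Iris, 110000
Frank, 90000
Bob, 80000
Rosa, 60000
Wendy, 50000


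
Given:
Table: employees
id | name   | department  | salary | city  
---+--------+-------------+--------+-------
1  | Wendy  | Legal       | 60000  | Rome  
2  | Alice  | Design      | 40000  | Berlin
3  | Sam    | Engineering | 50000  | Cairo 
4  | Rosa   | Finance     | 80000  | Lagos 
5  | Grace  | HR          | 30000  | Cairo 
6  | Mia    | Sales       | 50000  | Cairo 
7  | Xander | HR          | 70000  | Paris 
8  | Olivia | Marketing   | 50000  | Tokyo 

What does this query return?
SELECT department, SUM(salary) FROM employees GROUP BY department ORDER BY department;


Summing salary within each department:
  Design: 40000 = 40000
  Engineering: 50000 = 50000
  Finance: 80000 = 80000
  HR: 30000 + 70000 = 100000
  Legal: 60000 = 60000
  Marketing: 50000 = 50000
  Sales: 50000 = 50000


7 groups:
Design, 40000
Engineering, 50000
Finance, 80000
HR, 100000
Legal, 60000
Marketing, 50000
Sales, 50000


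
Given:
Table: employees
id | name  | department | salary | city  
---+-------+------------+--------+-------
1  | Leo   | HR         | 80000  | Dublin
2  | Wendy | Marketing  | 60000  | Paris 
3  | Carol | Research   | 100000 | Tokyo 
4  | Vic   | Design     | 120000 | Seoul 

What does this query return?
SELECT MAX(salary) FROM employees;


Salaries: 80000, 60000, 100000, 120000
MAX = 120000

120000


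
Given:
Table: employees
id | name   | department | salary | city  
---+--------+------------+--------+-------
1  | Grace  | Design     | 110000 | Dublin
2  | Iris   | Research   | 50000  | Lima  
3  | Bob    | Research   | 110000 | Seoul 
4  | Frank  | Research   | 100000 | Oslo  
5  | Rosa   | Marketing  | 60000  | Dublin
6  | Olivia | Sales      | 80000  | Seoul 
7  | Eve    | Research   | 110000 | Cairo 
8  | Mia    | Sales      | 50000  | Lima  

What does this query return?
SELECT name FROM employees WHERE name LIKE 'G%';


LIKE 'G%' matches names starting with 'G'
Matching: 1

1 rows:
Grace
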